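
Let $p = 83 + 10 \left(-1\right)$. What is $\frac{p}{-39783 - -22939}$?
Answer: $- \frac{73}{16844} \approx -0.0043339$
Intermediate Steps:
$p = 73$ ($p = 83 - 10 = 73$)
$\frac{p}{-39783 - -22939} = \frac{73}{-39783 - -22939} = \frac{73}{-39783 + 22939} = \frac{73}{-16844} = 73 \left(- \frac{1}{16844}\right) = - \frac{73}{16844}$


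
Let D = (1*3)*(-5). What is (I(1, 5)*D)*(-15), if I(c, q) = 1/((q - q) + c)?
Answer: 225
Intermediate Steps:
I(c, q) = 1/c (I(c, q) = 1/(0 + c) = 1/c)
D = -15 (D = 3*(-5) = -15)
(I(1, 5)*D)*(-15) = (-15/1)*(-15) = (1*(-15))*(-15) = -15*(-15) = 225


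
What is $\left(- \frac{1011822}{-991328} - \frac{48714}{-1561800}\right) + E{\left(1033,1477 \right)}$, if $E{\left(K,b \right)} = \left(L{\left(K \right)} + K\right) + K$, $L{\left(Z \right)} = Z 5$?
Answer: $\frac{233272254171129}{32255334800} \approx 7232.1$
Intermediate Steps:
$L{\left(Z \right)} = 5 Z$
$E{\left(K,b \right)} = 7 K$ ($E{\left(K,b \right)} = \left(5 K + K\right) + K = 6 K + K = 7 K$)
$\left(- \frac{1011822}{-991328} - \frac{48714}{-1561800}\right) + E{\left(1033,1477 \right)} = \left(- \frac{1011822}{-991328} - \frac{48714}{-1561800}\right) + 7 \cdot 1033 = \left(\left(-1011822\right) \left(- \frac{1}{991328}\right) - - \frac{8119}{260300}\right) + 7231 = \left(\frac{505911}{495664} + \frac{8119}{260300}\right) + 7231 = \frac{33928232329}{32255334800} + 7231 = \frac{233272254171129}{32255334800}$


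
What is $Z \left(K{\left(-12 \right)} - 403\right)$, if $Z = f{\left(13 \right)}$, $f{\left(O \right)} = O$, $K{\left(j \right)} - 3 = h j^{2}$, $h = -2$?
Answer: $-8944$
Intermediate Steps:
$K{\left(j \right)} = 3 - 2 j^{2}$
$Z = 13$
$Z \left(K{\left(-12 \right)} - 403\right) = 13 \left(\left(3 - 2 \left(-12\right)^{2}\right) - 403\right) = 13 \left(\left(3 - 288\right) - 403\right) = 13 \left(-285 - 403\right) = 13 \left(-688\right) = -8944$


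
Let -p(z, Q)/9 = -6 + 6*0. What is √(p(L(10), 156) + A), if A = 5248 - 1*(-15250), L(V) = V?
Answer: 2*√5138 ≈ 143.36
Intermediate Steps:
p(z, Q) = 54 (p(z, Q) = -9*(-6 + 6*0) = -9*(-6 + 0) = -9*(-6) = 54)
A = 20498 (A = 5248 + 15250 = 20498)
√(p(L(10), 156) + A) = √(54 + 20498) = √20552 = 2*√5138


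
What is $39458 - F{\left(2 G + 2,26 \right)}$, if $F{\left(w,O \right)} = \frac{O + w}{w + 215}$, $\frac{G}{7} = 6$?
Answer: $\frac{1696678}{43} \approx 39458.0$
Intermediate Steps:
$G = 42$ ($G = 7 \cdot 6 = 42$)
$F{\left(w,O \right)} = \frac{O + w}{215 + w}$
$39458 - F{\left(2 G + 2,26 \right)} = 39458 - \frac{26 + \left(2 \cdot 42 + 2\right)}{215 + \left(2 \cdot 42 + 2\right)} = 39458 - \frac{26 + \left(84 + 2\right)}{215 + \left(84 + 2\right)} = 39458 - \frac{26 + 86}{215 + 86} = 39458 - \frac{1}{301} \cdot 112 = 39458 - \frac{16}{43} = \frac{1696678}{43}$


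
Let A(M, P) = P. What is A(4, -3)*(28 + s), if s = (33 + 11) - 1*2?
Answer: -210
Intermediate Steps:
s = 42 (s = 44 - 2 = 42)
A(4, -3)*(28 + s) = -3*(28 + 42) = -3*70 = -210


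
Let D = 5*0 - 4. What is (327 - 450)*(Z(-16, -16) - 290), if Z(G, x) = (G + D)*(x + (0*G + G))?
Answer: -43050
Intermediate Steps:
D = -4 (D = 0 - 4 = -4)
Z(G, x) = (-4 + G)*(G + x) (Z(G, x) = (G - 4)*(x + (0*G + G)) = (-4 + G)*(x + (0 + G)) = (-4 + G)*(x + G) = (-4 + G)*(G + x))
(327 - 450)*(Z(-16, -16) - 290) = (327 - 450)*(((-16)² - 4*(-16) - 4*(-16) - 16*(-16)) - 290) = -123*((256 + 64 + 64 + 256) - 290) = -123*(640 - 290) = -123*350 = -43050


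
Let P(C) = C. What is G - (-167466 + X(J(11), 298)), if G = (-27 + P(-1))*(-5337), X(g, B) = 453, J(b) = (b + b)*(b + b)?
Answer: 316449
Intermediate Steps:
J(b) = 4*b**2 (J(b) = (2*b)*(2*b) = 4*b**2)
G = 149436 (G = (-27 - 1)*(-5337) = -28*(-5337) = 149436)
G - (-167466 + X(J(11), 298)) = 149436 - (-167466 + 453) = 149436 - 1*(-167013) = 149436 + 167013 = 316449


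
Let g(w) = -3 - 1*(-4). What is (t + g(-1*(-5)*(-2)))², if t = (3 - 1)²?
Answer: 25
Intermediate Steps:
t = 4 (t = 2² = 4)
g(w) = 1 (g(w) = -3 + 4 = 1)
(t + g(-1*(-5)*(-2)))² = (4 + 1)² = 5² = 25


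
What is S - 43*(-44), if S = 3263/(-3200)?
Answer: 6051137/3200 ≈ 1891.0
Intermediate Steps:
S = -3263/3200 (S = 3263*(-1/3200) = -3263/3200 ≈ -1.0197)
S - 43*(-44) = -3263/3200 - 43*(-44) = -3263/3200 - 1*(-1892) = -3263/3200 + 1892 = 6051137/3200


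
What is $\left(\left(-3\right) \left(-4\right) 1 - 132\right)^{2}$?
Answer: $14400$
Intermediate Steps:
$\left(\left(-3\right) \left(-4\right) 1 - 132\right)^{2} = \left(12 \cdot 1 - 132\right)^{2} = \left(12 - 132\right)^{2} = \left(-120\right)^{2} = 14400$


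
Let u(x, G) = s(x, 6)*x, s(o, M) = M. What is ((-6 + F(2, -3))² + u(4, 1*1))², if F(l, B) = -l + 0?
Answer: 7744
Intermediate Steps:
F(l, B) = -l
u(x, G) = 6*x
((-6 + F(2, -3))² + u(4, 1*1))² = ((-6 - 1*2)² + 6*4)² = ((-6 - 2)² + 24)² = ((-8)² + 24)² = (64 + 24)² = 88² = 7744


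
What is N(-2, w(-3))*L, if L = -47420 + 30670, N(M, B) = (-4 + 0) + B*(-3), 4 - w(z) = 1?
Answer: 217750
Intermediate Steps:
w(z) = 3 (w(z) = 4 - 1*1 = 4 - 1 = 3)
N(M, B) = -4 - 3*B
L = -16750
N(-2, w(-3))*L = (-4 - 3*3)*(-16750) = (-4 - 9)*(-16750) = -13*(-16750) = 217750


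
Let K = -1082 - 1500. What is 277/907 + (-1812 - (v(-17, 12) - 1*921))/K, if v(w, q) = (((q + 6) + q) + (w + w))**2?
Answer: 1537863/2341874 ≈ 0.65668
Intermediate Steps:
K = -2582
v(w, q) = (6 + 2*q + 2*w)**2 (v(w, q) = (((6 + q) + q) + 2*w)**2 = ((6 + 2*q) + 2*w)**2 = (6 + 2*q + 2*w)**2)
277/907 + (-1812 - (v(-17, 12) - 1*921))/K = 277/907 + (-1812 - (4*(3 + 12 - 17)**2 - 1*921))/(-2582) = 277*(1/907) + (-1812 - (4*(-2)**2 - 921))*(-1/2582) = 277/907 + (-1812 - (4*4 - 921))*(-1/2582) = 277/907 + (-1812 - (16 - 921))*(-1/2582) = 277/907 + (-1812 - 1*(-905))*(-1/2582) = 277/907 + (-1812 + 905)*(-1/2582) = 277/907 - 907*(-1/2582) = 277/907 + 907/2582 = 1537863/2341874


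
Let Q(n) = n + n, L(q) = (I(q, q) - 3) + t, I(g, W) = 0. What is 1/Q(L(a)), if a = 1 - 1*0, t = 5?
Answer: 1/4 ≈ 0.25000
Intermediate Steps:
a = 1 (a = 1 + 0 = 1)
L(q) = 2 (L(q) = (0 - 3) + 5 = -3 + 5 = 2)
Q(n) = 2*n
1/Q(L(a)) = 1/(2*2) = 1/4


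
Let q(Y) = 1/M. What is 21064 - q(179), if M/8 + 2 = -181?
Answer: 30837697/1464 ≈ 21064.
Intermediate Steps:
M = -1464 (M = -16 + 8*(-181) = -16 - 1448 = -1464)
q(Y) = -1/1464 (q(Y) = 1/(-1464) = -1/1464)
21064 - q(179) = 21064 - 1*(-1/1464) = 21064 + 1/1464 = 30837697/1464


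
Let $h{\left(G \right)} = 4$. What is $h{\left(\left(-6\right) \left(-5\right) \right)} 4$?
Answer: $16$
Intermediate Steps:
$h{\left(\left(-6\right) \left(-5\right) \right)} 4 = 4 \cdot 4 = 16$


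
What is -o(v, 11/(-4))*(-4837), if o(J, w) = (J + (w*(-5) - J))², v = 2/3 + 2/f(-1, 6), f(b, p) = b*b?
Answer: 14631925/16 ≈ 9.1450e+5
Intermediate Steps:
f(b, p) = b²
v = 8/3 (v = 2/3 + 2/((-1)²) = 2*(⅓) + 2/1 = ⅔ + 2*1 = ⅔ + 2 = 8/3 ≈ 2.6667)
o(J, w) = 25*w² (o(J, w) = (J + (-5*w - J))² = (J + (-J - 5*w))² = (-5*w)² = 25*w²)
-o(v, 11/(-4))*(-4837) = -25*(11/(-4))²*(-4837) = -25*(11*(-¼))²*(-4837) = -25*(-11/4)²*(-4837) = -25*121/16*(-4837) = -1*3025/16*(-4837) = -3025/16*(-4837) = 14631925/16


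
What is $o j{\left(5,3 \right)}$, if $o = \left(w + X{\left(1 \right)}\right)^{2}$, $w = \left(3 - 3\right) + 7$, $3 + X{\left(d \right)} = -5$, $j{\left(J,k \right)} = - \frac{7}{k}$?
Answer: $- \frac{7}{3} \approx -2.3333$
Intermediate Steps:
$X{\left(d \right)} = -8$ ($X{\left(d \right)} = -3 - 5 = -8$)
$w = 7$ ($w = 0 + 7 = 7$)
$o = 1$ ($o = \left(7 - 8\right)^{2} = \left(-1\right)^{2} = 1$)
$o j{\left(5,3 \right)} = 1 \left(- \frac{7}{3}\right) = - \frac{7}{3}$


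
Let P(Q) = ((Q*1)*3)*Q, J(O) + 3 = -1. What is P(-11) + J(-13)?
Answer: 359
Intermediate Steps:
J(O) = -4 (J(O) = -3 - 1 = -4)
P(Q) = 3*Q**2 (P(Q) = (Q*3)*Q = (3*Q)*Q = 3*Q**2)
P(-11) + J(-13) = 3*(-11)**2 - 4 = 3*121 - 4 = 363 - 4 = 359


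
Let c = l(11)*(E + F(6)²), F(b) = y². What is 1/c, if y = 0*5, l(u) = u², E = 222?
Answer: 1/26862 ≈ 3.7227e-5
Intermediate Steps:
y = 0
F(b) = 0 (F(b) = 0² = 0)
c = 26862 (c = 11²*(222 + 0²) = 121*(222 + 0) = 121*222 = 26862)
1/c = 1/26862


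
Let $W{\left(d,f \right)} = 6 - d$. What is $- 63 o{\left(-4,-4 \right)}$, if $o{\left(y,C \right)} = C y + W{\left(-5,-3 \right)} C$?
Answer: $1764$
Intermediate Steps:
$o{\left(y,C \right)} = 11 C + C y$ ($o{\left(y,C \right)} = C y + \left(6 - -5\right) C = C y + \left(6 + 5\right) C = C y + 11 C = 11 C + C y$)
$- 63 o{\left(-4,-4 \right)} = - 63 \left(- 4 \left(11 - 4\right)\right) = - 63 \left(\left(-4\right) 7\right) = \left(-63\right) \left(-28\right) = 1764$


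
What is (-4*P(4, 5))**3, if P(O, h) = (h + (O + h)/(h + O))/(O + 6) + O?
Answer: -778688/125 ≈ -6229.5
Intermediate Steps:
P(O, h) = O + (1 + h)/(6 + O) (P(O, h) = (h + (O + h)/(O + h))/(6 + O) + O = (h + 1)/(6 + O) + O = (1 + h)/(6 + O) + O = O + (1 + h)/(6 + O))
(-4*P(4, 5))**3 = (-4*(1 + 5 + 4**2 + 6*4)/(6 + 4))**3 = (-4*(1 + 5 + 16 + 24)/10)**3 = (-2*46/5)**3 = (-4*23/5)**3 = (-92/5)**3 = -778688/125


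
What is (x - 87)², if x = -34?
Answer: 14641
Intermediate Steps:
(x - 87)² = (-34 - 87)² = (-121)² = 14641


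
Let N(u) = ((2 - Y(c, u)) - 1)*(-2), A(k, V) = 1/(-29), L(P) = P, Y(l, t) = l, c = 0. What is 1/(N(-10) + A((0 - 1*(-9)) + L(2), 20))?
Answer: -29/59 ≈ -0.49153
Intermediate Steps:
A(k, V) = -1/29
N(u) = -2 (N(u) = ((2 - 1*0) - 1)*(-2) = ((2 + 0) - 1)*(-2) = (2 - 1)*(-2) = 1*(-2) = -2)
1/(N(-10) + A((0 - 1*(-9)) + L(2), 20)) = 1/(-2 - 1/29) = 1/(-59/29) = -29/59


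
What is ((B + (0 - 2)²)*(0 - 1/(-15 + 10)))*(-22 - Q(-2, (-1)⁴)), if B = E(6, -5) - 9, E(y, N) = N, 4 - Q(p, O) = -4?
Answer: 60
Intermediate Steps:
Q(p, O) = 8 (Q(p, O) = 4 - 1*(-4) = 4 + 4 = 8)
B = -14 (B = -5 - 9 = -14)
((B + (0 - 2)²)*(0 - 1/(-15 + 10)))*(-22 - Q(-2, (-1)⁴)) = ((-14 + (0 - 2)²)*(0 - 1/(-15 + 10)))*(-22 - 1*8) = ((-14 + (-2)²)*(0 - 1/(-5)))*(-22 - 8) = ((-14 + 4)*(0 - 1*(-⅕)))*(-30) = -10*(0 + ⅕)*(-30) = -10*⅕*(-30) = -2*(-30) = 60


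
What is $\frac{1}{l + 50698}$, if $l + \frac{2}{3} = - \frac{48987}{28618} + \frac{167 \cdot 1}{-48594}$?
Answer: $\frac{347665773}{17625131269001} \approx 1.9726 \cdot 10^{-5}$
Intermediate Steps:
$l = - \frac{828090553}{347665773}$ ($l = - \frac{2}{3} - \left(\frac{48987}{28618} - \frac{167 \cdot 1}{-48594}\right) = - \frac{2}{3} + \left(\left(-48987\right) \frac{1}{28618} + 167 \left(- \frac{1}{48594}\right)\right) = - \frac{2}{3} - \frac{596313371}{347665773} = - \frac{828090553}{347665773} \approx -2.3819$)
$\frac{1}{l + 50698} = \frac{1}{- \frac{828090553}{347665773} + 50698} = \frac{1}{\frac{17625131269001}{347665773}} = \frac{347665773}{17625131269001}$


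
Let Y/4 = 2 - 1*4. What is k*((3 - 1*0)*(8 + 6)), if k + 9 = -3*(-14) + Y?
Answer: 1050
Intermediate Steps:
Y = -8 (Y = 4*(2 - 1*4) = 4*(2 - 4) = 4*(-2) = -8)
k = 25 (k = -9 + (-3*(-14) - 8) = -9 + (42 - 8) = -9 + 34 = 25)
k*((3 - 1*0)*(8 + 6)) = 25*((3 - 1*0)*(8 + 6)) = 25*((3 + 0)*14) = 25*(3*14) = 25*42 = 1050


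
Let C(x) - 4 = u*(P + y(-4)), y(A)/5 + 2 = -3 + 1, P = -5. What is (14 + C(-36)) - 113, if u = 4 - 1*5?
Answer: -70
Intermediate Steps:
y(A) = -20 (y(A) = -10 + 5*(-3 + 1) = -10 + 5*(-2) = -10 - 10 = -20)
u = -1 (u = 4 - 5 = -1)
C(x) = 29 (C(x) = 4 - (-5 - 20) = 4 - 1*(-25) = 4 + 25 = 29)
(14 + C(-36)) - 113 = (14 + 29) - 113 = 43 - 113 = -70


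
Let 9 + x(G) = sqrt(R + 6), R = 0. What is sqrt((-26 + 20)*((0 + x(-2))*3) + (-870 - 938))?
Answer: sqrt(-1646 - 18*sqrt(6)) ≈ 41.111*I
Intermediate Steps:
x(G) = -9 + sqrt(6) (x(G) = -9 + sqrt(0 + 6) = -9 + sqrt(6))
sqrt((-26 + 20)*((0 + x(-2))*3) + (-870 - 938)) = sqrt((-26 + 20)*((0 + (-9 + sqrt(6)))*3) + (-870 - 938)) = sqrt(-6*(-9 + sqrt(6))*3 - 1808) = sqrt(-6*(-27 + 3*sqrt(6)) - 1808) = sqrt((162 - 18*sqrt(6)) - 1808) = sqrt(-1646 - 18*sqrt(6))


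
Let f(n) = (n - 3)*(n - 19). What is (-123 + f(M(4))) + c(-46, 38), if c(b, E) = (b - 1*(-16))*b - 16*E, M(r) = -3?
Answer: 781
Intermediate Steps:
c(b, E) = -16*E + b*(16 + b) (c(b, E) = (b + 16)*b - 16*E = (16 + b)*b - 16*E = b*(16 + b) - 16*E = -16*E + b*(16 + b))
f(n) = (-19 + n)*(-3 + n) (f(n) = (-3 + n)*(-19 + n) = (-19 + n)*(-3 + n))
(-123 + f(M(4))) + c(-46, 38) = (-123 + (57 + (-3)² - 22*(-3))) + ((-46)² - 16*38 + 16*(-46)) = (-123 + (57 + 9 + 66)) + (2116 - 608 - 736) = (-123 + 132) + 772 = 9 + 772 = 781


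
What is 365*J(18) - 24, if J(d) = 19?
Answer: 6911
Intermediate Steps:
365*J(18) - 24 = 365*19 - 24 = 6935 - 24 = 6911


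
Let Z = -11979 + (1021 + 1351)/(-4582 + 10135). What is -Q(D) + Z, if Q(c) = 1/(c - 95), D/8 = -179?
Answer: -33857158784/2826477 ≈ -11979.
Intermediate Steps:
D = -1432 (D = 8*(-179) = -1432)
Q(c) = 1/(-95 + c)
Z = -66517015/5553 (Z = -11979 + 2372/5553 = -66517015/5553 ≈ -11979.)
-Q(D) + Z = -1/(-95 - 1432) - 66517015/5553 = -1/(-1527) - 66517015/5553 = -1*(-1/1527) - 66517015/5553 = 1/1527 - 66517015/5553 = -33857158784/2826477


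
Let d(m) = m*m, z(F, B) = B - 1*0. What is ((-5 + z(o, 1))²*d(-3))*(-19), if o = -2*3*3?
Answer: -2736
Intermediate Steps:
o = -18 (o = -6*3 = -18)
z(F, B) = B (z(F, B) = B + 0 = B)
d(m) = m²
((-5 + z(o, 1))²*d(-3))*(-19) = ((-5 + 1)²*(-3)²)*(-19) = ((-4)²*9)*(-19) = (16*9)*(-19) = 144*(-19) = -2736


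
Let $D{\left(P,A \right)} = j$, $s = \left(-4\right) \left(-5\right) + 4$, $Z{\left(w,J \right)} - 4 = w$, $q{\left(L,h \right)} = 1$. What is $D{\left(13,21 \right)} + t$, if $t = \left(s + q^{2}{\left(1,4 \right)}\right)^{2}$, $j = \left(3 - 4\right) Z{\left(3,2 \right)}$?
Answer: $618$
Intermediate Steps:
$Z{\left(w,J \right)} = 4 + w$
$s = 24$ ($s = 20 + 4 = 24$)
$j = -7$ ($j = \left(3 - 4\right) \left(4 + 3\right) = \left(-1\right) 7 = -7$)
$D{\left(P,A \right)} = -7$
$t = 625$ ($t = \left(24 + 1^{2}\right)^{2} = \left(24 + 1\right)^{2} = 25^{2} = 625$)
$D{\left(13,21 \right)} + t = -7 + 625 = 618$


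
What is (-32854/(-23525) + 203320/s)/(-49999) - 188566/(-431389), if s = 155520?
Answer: 123176772775063171/281830657294119600 ≈ 0.43706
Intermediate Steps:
(-32854/(-23525) + 203320/s)/(-49999) - 188566/(-431389) = (-32854/(-23525) + 203320/155520)/(-49999) - 188566/(-431389) = (-32854*(-1/23525) + 203320*(1/155520))*(-1/49999) - 188566*(-1/431389) = (32854/23525 + 5083/3888)*(-1/49999) + 26938/61627 = (247313927/91465200)*(-1/49999) + 26938/61627 = -247313927/4573168534800 + 26938/61627 = 123176772775063171/281830657294119600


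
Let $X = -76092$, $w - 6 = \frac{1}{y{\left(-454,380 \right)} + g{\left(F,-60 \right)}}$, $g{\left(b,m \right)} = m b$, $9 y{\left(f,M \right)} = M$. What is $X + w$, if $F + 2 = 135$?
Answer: $- \frac{5435583849}{71440} \approx -76086.0$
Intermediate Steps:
$y{\left(f,M \right)} = \frac{M}{9}$
$F = 133$ ($F = -2 + 135 = 133$)
$g{\left(b,m \right)} = b m$
$w = \frac{428631}{71440}$ ($w = 6 + \frac{1}{\frac{1}{9} \cdot 380 + 133 \left(-60\right)} = 6 + \frac{1}{\frac{380}{9} - 7980} = 6 + \frac{1}{- \frac{71440}{9}} = 6 - \frac{9}{71440} = \frac{428631}{71440} \approx 5.9999$)
$X + w = -76092 + \frac{428631}{71440} = - \frac{5435583849}{71440}$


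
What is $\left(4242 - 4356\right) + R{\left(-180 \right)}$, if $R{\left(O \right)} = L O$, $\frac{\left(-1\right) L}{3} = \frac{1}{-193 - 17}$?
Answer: $- \frac{816}{7} \approx -116.57$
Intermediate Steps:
$L = \frac{1}{70}$ ($L = - \frac{3}{-193 - 17} = - \frac{3}{-210} = \left(-3\right) \left(- \frac{1}{210}\right) = \frac{1}{70} \approx 0.014286$)
$R{\left(O \right)} = \frac{O}{70}$
$\left(4242 - 4356\right) + R{\left(-180 \right)} = \left(4242 - 4356\right) + \frac{1}{70} \left(-180\right) = -114 - \frac{18}{7} = - \frac{816}{7}$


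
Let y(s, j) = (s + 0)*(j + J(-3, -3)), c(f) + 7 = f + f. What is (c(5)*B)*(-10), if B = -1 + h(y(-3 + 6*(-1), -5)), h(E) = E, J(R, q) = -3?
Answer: -2130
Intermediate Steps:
c(f) = -7 + 2*f (c(f) = -7 + (f + f) = -7 + 2*f)
y(s, j) = s*(-3 + j) (y(s, j) = (s + 0)*(j - 3) = s*(-3 + j))
B = 71 (B = -1 + (-3 + 6*(-1))*(-3 - 5) = -1 + (-3 - 6)*(-8) = -1 - 9*(-8) = -1 + 72 = 71)
(c(5)*B)*(-10) = ((-7 + 2*5)*71)*(-10) = ((-7 + 10)*71)*(-10) = (3*71)*(-10) = 213*(-10) = -2130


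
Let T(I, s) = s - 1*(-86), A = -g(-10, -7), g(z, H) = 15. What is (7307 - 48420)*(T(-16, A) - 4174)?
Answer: 168686639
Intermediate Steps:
A = -15 (A = -1*15 = -15)
T(I, s) = 86 + s (T(I, s) = s + 86 = 86 + s)
(7307 - 48420)*(T(-16, A) - 4174) = (7307 - 48420)*((86 - 15) - 4174) = -41113*(71 - 4174) = -41113*(-4103) = 168686639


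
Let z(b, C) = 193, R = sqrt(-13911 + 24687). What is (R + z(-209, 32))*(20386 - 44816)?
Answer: -4714990 - 48860*sqrt(2694) ≈ -7.2510e+6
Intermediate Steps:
R = 2*sqrt(2694) (R = sqrt(10776) = 2*sqrt(2694) ≈ 103.81)
(R + z(-209, 32))*(20386 - 44816) = (2*sqrt(2694) + 193)*(20386 - 44816) = (193 + 2*sqrt(2694))*(-24430) = -4714990 - 48860*sqrt(2694)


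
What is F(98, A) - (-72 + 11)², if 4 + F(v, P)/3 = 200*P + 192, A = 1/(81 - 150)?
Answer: -72811/23 ≈ -3165.7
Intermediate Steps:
A = -1/69 (A = 1/(-69) = -1/69 ≈ -0.014493)
F(v, P) = 564 + 600*P (F(v, P) = -12 + 3*(200*P + 192) = -12 + 3*(192 + 200*P) = -12 + (576 + 600*P) = 564 + 600*P)
F(98, A) - (-72 + 11)² = (564 + 600*(-1/69)) - (-72 + 11)² = (564 - 200/23) - 1*(-61)² = 12772/23 - 1*3721 = 12772/23 - 3721 = -72811/23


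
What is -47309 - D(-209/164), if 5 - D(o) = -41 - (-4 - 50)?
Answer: -47301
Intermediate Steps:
D(o) = -8 (D(o) = 5 - (-41 - (-4 - 50)) = 5 - (-41 - 1*(-54)) = 5 - (-41 + 54) = 5 - 1*13 = 5 - 13 = -8)
-47309 - D(-209/164) = -47309 - 1*(-8) = -47309 + 8 = -47301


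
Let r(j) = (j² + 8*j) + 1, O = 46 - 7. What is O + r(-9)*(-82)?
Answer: -781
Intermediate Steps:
O = 39
r(j) = 1 + j² + 8*j
O + r(-9)*(-82) = 39 + (1 + (-9)² + 8*(-9))*(-82) = 39 + (1 + 81 - 72)*(-82) = 39 + 10*(-82) = 39 - 820 = -781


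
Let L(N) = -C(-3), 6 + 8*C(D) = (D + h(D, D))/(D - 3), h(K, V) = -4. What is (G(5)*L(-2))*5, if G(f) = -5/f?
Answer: -145/48 ≈ -3.0208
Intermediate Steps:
C(D) = -3/4 + (-4 + D)/(8*(-3 + D)) (C(D) = -3/4 + ((D - 4)/(D - 3))/8 = -3/4 + ((-4 + D)/(-3 + D))/8 = -3/4 + (-4 + D)/(8*(-3 + D)))
L(N) = 29/48 (L(N) = -(14 - 5*(-3))/(8*(-3 - 3)) = -(14 + 15)/(8*(-6)) = -(-1)*29/(8*6) = -1*(-29/48) = 29/48)
(G(5)*L(-2))*5 = (-5/5*(29/48))*5 = (-5*1/5*(29/48))*5 = -1*29/48*5 = -29/48*5 = -145/48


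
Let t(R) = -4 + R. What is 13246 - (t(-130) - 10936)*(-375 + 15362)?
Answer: 165919336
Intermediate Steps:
13246 - (t(-130) - 10936)*(-375 + 15362) = 13246 - ((-4 - 130) - 10936)*(-375 + 15362) = 13246 - (-134 - 10936)*14987 = 13246 - (-11070)*14987 = 13246 - 1*(-165906090) = 13246 + 165906090 = 165919336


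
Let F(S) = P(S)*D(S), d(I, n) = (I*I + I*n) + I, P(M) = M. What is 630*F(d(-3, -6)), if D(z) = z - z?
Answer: 0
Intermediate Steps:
D(z) = 0
d(I, n) = I + I**2 + I*n (d(I, n) = (I**2 + I*n) + I = I + I**2 + I*n)
F(S) = 0 (F(S) = S*0 = 0)
630*F(d(-3, -6)) = 630*0 = 0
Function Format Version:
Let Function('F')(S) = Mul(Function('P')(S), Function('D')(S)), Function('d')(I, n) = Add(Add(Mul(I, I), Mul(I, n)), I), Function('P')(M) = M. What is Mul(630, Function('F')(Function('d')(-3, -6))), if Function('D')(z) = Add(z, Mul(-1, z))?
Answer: 0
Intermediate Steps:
Function('D')(z) = 0
Function('d')(I, n) = Add(I, Pow(I, 2), Mul(I, n)) (Function('d')(I, n) = Add(Add(Pow(I, 2), Mul(I, n)), I) = Add(I, Pow(I, 2), Mul(I, n)))
Function('F')(S) = 0 (Function('F')(S) = Mul(S, 0) = 0)
Mul(630, Function('F')(Function('d')(-3, -6))) = Mul(630, 0) = 0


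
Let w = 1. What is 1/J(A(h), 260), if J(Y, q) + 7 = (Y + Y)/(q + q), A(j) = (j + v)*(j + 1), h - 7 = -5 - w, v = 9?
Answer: -13/90 ≈ -0.14444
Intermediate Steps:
h = 1 (h = 7 + (-5 - 1*1) = 7 + (-5 - 1) = 7 - 6 = 1)
A(j) = (1 + j)*(9 + j) (A(j) = (j + 9)*(j + 1) = (9 + j)*(1 + j) = (1 + j)*(9 + j))
J(Y, q) = -7 + Y/q (J(Y, q) = -7 + (Y + Y)/(q + q) = -7 + (2*Y)/((2*q)) = -7 + (2*Y)*(1/(2*q)) = -7 + Y/q)
1/J(A(h), 260) = 1/(-7 + (9 + 1² + 10*1)/260) = 1/(-7 + (9 + 1 + 10)*(1/260)) = 1/(-7 + 20*(1/260)) = 1/(-7 + 1/13) = 1/(-90/13) = -13/90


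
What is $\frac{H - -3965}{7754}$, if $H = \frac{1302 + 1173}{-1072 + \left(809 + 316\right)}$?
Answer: $\frac{106310}{205481} \approx 0.51737$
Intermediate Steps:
$H = \frac{2475}{53}$ ($H = \frac{2475}{-1072 + 1125} = \frac{2475}{53} \approx 46.698$)
$\frac{H - -3965}{7754} = \frac{\frac{2475}{53} - -3965}{7754} = \left(\frac{2475}{53} + 3965\right) \frac{1}{7754} = \frac{212620}{53} \cdot \frac{1}{7754} = \frac{106310}{205481}$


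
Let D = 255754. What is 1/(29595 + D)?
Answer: 1/285349 ≈ 3.5045e-6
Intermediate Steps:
1/(29595 + D) = 1/(29595 + 255754) = 1/285349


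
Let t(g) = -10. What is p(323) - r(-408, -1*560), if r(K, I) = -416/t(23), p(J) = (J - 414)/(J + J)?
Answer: -134823/3230 ≈ -41.741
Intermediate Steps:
p(J) = (-414 + J)/(2*J) (p(J) = (-414 + J)/((2*J)) = (-414 + J)*(1/(2*J)) = (-414 + J)/(2*J))
r(K, I) = 208/5 (r(K, I) = -416/(-10) = -416*(-1/10) = 208/5)
p(323) - r(-408, -1*560) = (1/2)*(-414 + 323)/323 - 1*208/5 = (1/2)*(1/323)*(-91) - 208/5 = -91/646 - 208/5 = -134823/3230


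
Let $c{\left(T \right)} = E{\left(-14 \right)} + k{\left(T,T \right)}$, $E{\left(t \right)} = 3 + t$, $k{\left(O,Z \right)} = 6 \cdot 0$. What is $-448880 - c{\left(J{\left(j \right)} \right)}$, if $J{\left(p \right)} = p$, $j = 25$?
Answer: $-448869$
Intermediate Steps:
$k{\left(O,Z \right)} = 0$
$c{\left(T \right)} = -11$ ($c{\left(T \right)} = \left(3 - 14\right) + 0 = -11 + 0 = -11$)
$-448880 - c{\left(J{\left(j \right)} \right)} = -448880 - -11 = -448880 + 11 = -448869$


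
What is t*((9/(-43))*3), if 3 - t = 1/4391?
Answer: -355644/188813 ≈ -1.8836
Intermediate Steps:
t = 13172/4391 (t = 3 - 1/4391 = 13172/4391 ≈ 2.9998)
t*((9/(-43))*3) = 13172*((9/(-43))*3)/4391 = 13172*((9*(-1/43))*3)/4391 = 13172*(-9/43*3)/4391 = (13172/4391)*(-27/43) = -355644/188813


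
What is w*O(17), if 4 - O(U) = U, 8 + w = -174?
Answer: 2366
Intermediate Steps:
w = -182 (w = -8 - 174 = -182)
O(U) = 4 - U
w*O(17) = -182*(4 - 1*17) = -182*(4 - 17) = -182*(-13) = 2366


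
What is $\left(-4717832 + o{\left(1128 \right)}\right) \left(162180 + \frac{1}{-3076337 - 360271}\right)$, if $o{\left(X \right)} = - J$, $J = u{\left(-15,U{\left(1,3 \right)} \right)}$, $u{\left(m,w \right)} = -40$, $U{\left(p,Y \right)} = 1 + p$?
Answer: $- \frac{82170533015357209}{107394} \approx -7.6513 \cdot 10^{11}$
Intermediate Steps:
$J = -40$
$o{\left(X \right)} = 40$ ($o{\left(X \right)} = \left(-1\right) \left(-40\right) = 40$)
$\left(-4717832 + o{\left(1128 \right)}\right) \left(162180 + \frac{1}{-3076337 - 360271}\right) = \left(-4717832 + 40\right) \left(162180 + \frac{1}{-3076337 - 360271}\right) = - 4717792 \left(162180 + \frac{1}{-3436608}\right) = - 4717792 \left(162180 - \frac{1}{3436608}\right) = \left(-4717792\right) \frac{557349085439}{3436608} = - \frac{82170533015357209}{107394}$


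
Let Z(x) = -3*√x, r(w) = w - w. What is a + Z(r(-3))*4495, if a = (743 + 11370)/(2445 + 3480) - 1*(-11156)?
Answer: 66111413/5925 ≈ 11158.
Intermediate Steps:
r(w) = 0
a = 66111413/5925 (a = 12113/5925 + 11156 = 66111413/5925 ≈ 11158.)
a + Z(r(-3))*4495 = 66111413/5925 - 3*√0*4495 = 66111413/5925 - 3*0*4495 = 66111413/5925 + 0*4495 = 66111413/5925 + 0 = 66111413/5925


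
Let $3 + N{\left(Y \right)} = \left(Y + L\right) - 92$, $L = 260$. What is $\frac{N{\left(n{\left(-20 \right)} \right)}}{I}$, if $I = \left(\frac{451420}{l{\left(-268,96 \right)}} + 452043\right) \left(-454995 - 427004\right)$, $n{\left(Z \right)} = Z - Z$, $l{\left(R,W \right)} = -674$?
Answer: $- \frac{55605}{134163320729219} \approx -4.1446 \cdot 10^{-10}$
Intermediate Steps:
$n{\left(Z \right)} = 0$
$N{\left(Y \right)} = 165 + Y$ ($N{\left(Y \right)} = -3 + \left(\left(Y + 260\right) - 92\right) = -3 + \left(\left(260 + Y\right) - 92\right) = -3 + \left(168 + Y\right) = 165 + Y$)
$I = - \frac{134163320729219}{337}$ ($I = \left(\frac{451420}{-674} + 452043\right) \left(-454995 - 427004\right) = \left(451420 \left(- \frac{1}{674}\right) + 452043\right) \left(-881999\right) = \left(- \frac{225710}{337} + 452043\right) \left(-881999\right) = \frac{152112781}{337} \left(-881999\right) = - \frac{134163320729219}{337} \approx -3.9811 \cdot 10^{11}$)
$\frac{N{\left(n{\left(-20 \right)} \right)}}{I} = \frac{165 + 0}{- \frac{134163320729219}{337}} = 165 \left(- \frac{337}{134163320729219}\right) = - \frac{55605}{134163320729219}$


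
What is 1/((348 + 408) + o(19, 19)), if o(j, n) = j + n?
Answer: 1/794 ≈ 0.0012594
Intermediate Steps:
1/((348 + 408) + o(19, 19)) = 1/((348 + 408) + (19 + 19)) = 1/(756 + 38) = 1/794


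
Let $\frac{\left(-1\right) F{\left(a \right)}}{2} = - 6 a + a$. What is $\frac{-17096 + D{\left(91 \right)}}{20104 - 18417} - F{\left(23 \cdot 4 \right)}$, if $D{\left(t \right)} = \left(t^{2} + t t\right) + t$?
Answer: $- \frac{1552483}{1687} \approx -920.26$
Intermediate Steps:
$D{\left(t \right)} = t + 2 t^{2}$ ($D{\left(t \right)} = \left(t^{2} + t^{2}\right) + t = 2 t^{2} + t = t + 2 t^{2}$)
$F{\left(a \right)} = 10 a$ ($F{\left(a \right)} = - 2 \left(- 6 a + a\right) = - 2 \left(- 5 a\right) = 10 a$)
$\frac{-17096 + D{\left(91 \right)}}{20104 - 18417} - F{\left(23 \cdot 4 \right)} = \frac{-17096 + 91 \left(1 + 2 \cdot 91\right)}{20104 - 18417} - 10 \cdot 23 \cdot 4 = \frac{-17096 + 91 \left(1 + 182\right)}{1687} - 10 \cdot 92 = \left(-17096 + 91 \cdot 183\right) \frac{1}{1687} - 920 = \left(-17096 + 16653\right) \frac{1}{1687} - 920 = \left(-443\right) \frac{1}{1687} - 920 = - \frac{443}{1687} - 920 = - \frac{1552483}{1687}$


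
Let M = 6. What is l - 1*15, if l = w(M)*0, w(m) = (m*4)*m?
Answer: -15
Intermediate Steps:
w(m) = 4*m**2 (w(m) = (4*m)*m = 4*m**2)
l = 0 (l = (4*6**2)*0 = (4*36)*0 = 144*0 = 0)
l - 1*15 = 0 - 1*15 = 0 - 15 = -15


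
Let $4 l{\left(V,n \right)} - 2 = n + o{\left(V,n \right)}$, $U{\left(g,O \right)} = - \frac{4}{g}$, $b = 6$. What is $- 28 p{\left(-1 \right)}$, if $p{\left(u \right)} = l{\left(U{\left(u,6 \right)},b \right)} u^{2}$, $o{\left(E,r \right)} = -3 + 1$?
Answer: $-42$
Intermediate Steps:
$o{\left(E,r \right)} = -2$
$l{\left(V,n \right)} = \frac{n}{4}$ ($l{\left(V,n \right)} = \frac{1}{2} + \frac{n - 2}{4} = \frac{1}{2} + \frac{-2 + n}{4} = \frac{1}{2} + \left(- \frac{1}{2} + \frac{n}{4}\right) = \frac{n}{4}$)
$p{\left(u \right)} = \frac{3 u^{2}}{2}$ ($p{\left(u \right)} = \frac{1}{4} \cdot 6 u^{2} = \frac{3 u^{2}}{2}$)
$- 28 p{\left(-1 \right)} = - 28 \frac{3 \left(-1\right)^{2}}{2} = - 28 \cdot \frac{3}{2} \cdot 1 = \left(-28\right) \frac{3}{2} = -42$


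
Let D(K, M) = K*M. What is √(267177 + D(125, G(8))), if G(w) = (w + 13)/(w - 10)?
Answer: 3*√118162/2 ≈ 515.62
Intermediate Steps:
G(w) = (13 + w)/(-10 + w)
√(267177 + D(125, G(8))) = √(267177 + 125*((13 + 8)/(-10 + 8))) = √(267177 + 125*(21/(-2))) = √(267177 + 125*(-½*21)) = √(267177 + 125*(-21/2)) = √(267177 - 2625/2) = √(531729/2) = 3*√118162/2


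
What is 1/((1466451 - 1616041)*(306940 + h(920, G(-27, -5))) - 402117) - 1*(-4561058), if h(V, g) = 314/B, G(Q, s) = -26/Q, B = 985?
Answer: 41256475753567975861/9045374067501 ≈ 4.5611e+6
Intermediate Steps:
h(V, g) = 314/985
1/((1466451 - 1616041)*(306940 + h(920, G(-27, -5))) - 402117) - 1*(-4561058) = 1/((1466451 - 1616041)*(306940 + 314/985) - 402117) - 1*(-4561058) = 1/(-149590*302336214/985 - 402117) + 4561058 = 1/(-9045294850452/197 - 402117) + 4561058 = 1/(-9045374067501/197) + 4561058 = -197/9045374067501 + 4561058 = 41256475753567975861/9045374067501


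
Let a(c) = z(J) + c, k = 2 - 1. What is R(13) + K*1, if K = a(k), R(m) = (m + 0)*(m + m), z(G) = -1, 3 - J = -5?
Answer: 338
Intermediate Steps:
J = 8 (J = 3 - 1*(-5) = 3 + 5 = 8)
k = 1
R(m) = 2*m**2 (R(m) = m*(2*m) = 2*m**2)
a(c) = -1 + c
K = 0 (K = -1 + 1 = 0)
R(13) + K*1 = 2*13**2 + 0*1 = 2*169 + 0 = 338 + 0 = 338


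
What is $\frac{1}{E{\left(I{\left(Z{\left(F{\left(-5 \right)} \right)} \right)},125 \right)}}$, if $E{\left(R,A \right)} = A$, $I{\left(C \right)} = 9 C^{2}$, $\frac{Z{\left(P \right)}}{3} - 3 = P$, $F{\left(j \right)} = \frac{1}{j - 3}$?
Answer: $\frac{1}{125} \approx 0.008$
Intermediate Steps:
$F{\left(j \right)} = \frac{1}{-3 + j}$
$Z{\left(P \right)} = 9 + 3 P$
$\frac{1}{E{\left(I{\left(Z{\left(F{\left(-5 \right)} \right)} \right)},125 \right)}} = \frac{1}{125}$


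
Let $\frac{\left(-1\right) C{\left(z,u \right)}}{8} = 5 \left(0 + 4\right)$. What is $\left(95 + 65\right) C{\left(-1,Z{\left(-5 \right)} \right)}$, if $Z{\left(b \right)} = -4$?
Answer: $-25600$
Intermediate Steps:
$C{\left(z,u \right)} = -160$ ($C{\left(z,u \right)} = - 8 \cdot 5 \left(0 + 4\right) = - 8 \cdot 5 \cdot 4 = \left(-8\right) 20 = -160$)
$\left(95 + 65\right) C{\left(-1,Z{\left(-5 \right)} \right)} = \left(95 + 65\right) \left(-160\right) = 160 \left(-160\right) = -25600$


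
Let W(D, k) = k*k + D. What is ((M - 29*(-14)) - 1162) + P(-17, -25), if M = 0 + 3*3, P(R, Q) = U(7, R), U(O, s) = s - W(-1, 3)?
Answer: -772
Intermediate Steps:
W(D, k) = D + k**2 (W(D, k) = k**2 + D = D + k**2)
U(O, s) = -8 + s (U(O, s) = s - (-1 + 3**2) = s - (-1 + 9) = s - 1*8 = s - 8 = -8 + s)
P(R, Q) = -8 + R
M = 9 (M = 0 + 9 = 9)
((M - 29*(-14)) - 1162) + P(-17, -25) = ((9 - 29*(-14)) - 1162) + (-8 - 17) = ((9 + 406) - 1162) - 25 = (415 - 1162) - 25 = -747 - 25 = -772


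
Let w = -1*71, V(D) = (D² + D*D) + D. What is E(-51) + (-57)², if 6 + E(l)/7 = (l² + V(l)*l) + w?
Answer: -1817990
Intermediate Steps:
V(D) = D + 2*D² (V(D) = (D² + D²) + D = 2*D² + D = D + 2*D²)
w = -71
E(l) = -539 + 7*l² + 7*l²*(1 + 2*l) (E(l) = -42 + 7*((l² + (l*(1 + 2*l))*l) - 71) = -42 + 7*((l² + l²*(1 + 2*l)) - 71) = -42 + 7*(-71 + l² + l²*(1 + 2*l)) = -42 + (-497 + 7*l² + 7*l²*(1 + 2*l)) = -539 + 7*l² + 7*l²*(1 + 2*l))
E(-51) + (-57)² = (-539 + 14*(-51)² + 14*(-51)³) + (-57)² = (-539 + 14*2601 + 14*(-132651)) + 3249 = (-539 + 36414 - 1857114) + 3249 = -1821239 + 3249 = -1817990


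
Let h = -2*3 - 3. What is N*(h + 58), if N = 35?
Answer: 1715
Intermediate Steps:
h = -9 (h = -6 - 3 = -9)
N*(h + 58) = 35*(-9 + 58) = 35*49 = 1715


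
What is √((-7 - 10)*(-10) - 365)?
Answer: I*√195 ≈ 13.964*I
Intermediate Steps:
√((-7 - 10)*(-10) - 365) = √(-17*(-10) - 365) = √(170 - 365) = √(-195) = I*√195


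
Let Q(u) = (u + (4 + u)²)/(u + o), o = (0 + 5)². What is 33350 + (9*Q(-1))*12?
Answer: 33386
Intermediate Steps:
o = 25 (o = 5² = 25)
Q(u) = (u + (4 + u)²)/(25 + u) (Q(u) = (u + (4 + u)²)/(u + 25) = (u + (4 + u)²)/(25 + u))
33350 + (9*Q(-1))*12 = 33350 + (9*((-1 + (4 - 1)²)/(25 - 1)))*12 = 33350 + (9*((-1 + 3²)/24))*12 = 33350 + (9*((-1 + 9)/24))*12 = 33350 + (9*((1/24)*8))*12 = 33350 + (9*(⅓))*12 = 33350 + 3*12 = 33350 + 36 = 33386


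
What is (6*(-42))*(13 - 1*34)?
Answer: 5292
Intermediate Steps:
(6*(-42))*(13 - 1*34) = -252*(13 - 34) = -252*(-21) = 5292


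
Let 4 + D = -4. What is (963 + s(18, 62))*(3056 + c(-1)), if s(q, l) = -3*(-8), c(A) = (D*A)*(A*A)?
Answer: 3024168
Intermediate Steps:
D = -8 (D = -4 - 4 = -8)
c(A) = -8*A³ (c(A) = (-8*A)*(A*A) = (-8*A)*A² = -8*A³)
s(q, l) = 24
(963 + s(18, 62))*(3056 + c(-1)) = (963 + 24)*(3056 - 8*(-1)³) = 987*(3056 - 8*(-1)) = 987*(3056 + 8) = 987*3064 = 3024168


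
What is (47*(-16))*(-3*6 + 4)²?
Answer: -147392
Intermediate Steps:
(47*(-16))*(-3*6 + 4)² = -752*(-18 + 4)² = -752*(-14)² = -752*196 = -147392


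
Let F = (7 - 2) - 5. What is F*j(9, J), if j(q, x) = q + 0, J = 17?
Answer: 0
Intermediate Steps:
j(q, x) = q
F = 0 (F = 5 - 5 = 0)
F*j(9, J) = 0*9 = 0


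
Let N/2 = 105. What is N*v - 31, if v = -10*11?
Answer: -23131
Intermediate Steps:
N = 210 (N = 2*105 = 210)
v = -110
N*v - 31 = 210*(-110) - 31 = -23100 - 31 = -23131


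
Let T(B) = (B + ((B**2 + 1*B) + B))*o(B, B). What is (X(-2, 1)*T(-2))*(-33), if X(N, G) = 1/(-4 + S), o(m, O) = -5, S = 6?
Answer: -165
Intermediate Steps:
X(N, G) = 1/2 (X(N, G) = 1/(-4 + 6) = 1/2)
T(B) = -15*B - 5*B**2 (T(B) = (B + ((B**2 + 1*B) + B))*(-5) = (B + ((B**2 + B) + B))*(-5) = (B + ((B + B**2) + B))*(-5) = (B + (B**2 + 2*B))*(-5) = (B**2 + 3*B)*(-5) = -15*B - 5*B**2)
(X(-2, 1)*T(-2))*(-33) = ((-5*(-2)*(3 - 2))/2)*(-33) = ((-5*(-2)*1)/2)*(-33) = ((1/2)*10)*(-33) = 5*(-33) = -165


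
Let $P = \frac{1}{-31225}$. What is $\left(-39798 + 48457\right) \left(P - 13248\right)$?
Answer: $- \frac{3581958147859}{31225} \approx -1.1471 \cdot 10^{8}$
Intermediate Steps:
$P = - \frac{1}{31225} \approx -3.2026 \cdot 10^{-5}$
$\left(-39798 + 48457\right) \left(P - 13248\right) = \left(-39798 + 48457\right) \left(- \frac{1}{31225} - 13248\right) = 8659 \left(- \frac{413668801}{31225}\right) = - \frac{3581958147859}{31225}$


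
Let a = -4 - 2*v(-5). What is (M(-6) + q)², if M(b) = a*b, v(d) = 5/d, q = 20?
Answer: 1024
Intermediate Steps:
a = -2 (a = -4 - 10/(-5) = -4 - 10*(-1)/5 = -4 - 2*(-1) = -4 + 2 = -2)
M(b) = -2*b
(M(-6) + q)² = (-2*(-6) + 20)² = (12 + 20)² = 32² = 1024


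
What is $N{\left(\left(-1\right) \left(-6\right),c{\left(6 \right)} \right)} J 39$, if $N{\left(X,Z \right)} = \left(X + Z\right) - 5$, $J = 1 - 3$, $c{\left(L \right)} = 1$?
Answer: $-156$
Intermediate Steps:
$J = -2$
$N{\left(X,Z \right)} = -5 + X + Z$
$N{\left(\left(-1\right) \left(-6\right),c{\left(6 \right)} \right)} J 39 = \left(-5 - -6 + 1\right) \left(-2\right) 39 = \left(-5 + 6 + 1\right) \left(-2\right) 39 = 2 \left(-2\right) 39 = \left(-4\right) 39 = -156$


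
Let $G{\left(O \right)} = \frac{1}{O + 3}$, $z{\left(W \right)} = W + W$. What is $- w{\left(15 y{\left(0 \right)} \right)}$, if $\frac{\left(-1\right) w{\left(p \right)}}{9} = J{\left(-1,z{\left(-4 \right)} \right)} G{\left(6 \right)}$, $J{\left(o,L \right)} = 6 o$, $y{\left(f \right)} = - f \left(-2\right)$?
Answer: $-6$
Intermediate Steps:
$z{\left(W \right)} = 2 W$
$y{\left(f \right)} = 2 f$
$G{\left(O \right)} = \frac{1}{3 + O}$
$w{\left(p \right)} = 6$ ($w{\left(p \right)} = - 9 \frac{6 \left(-1\right)}{3 + 6} = - 9 \left(- \frac{6}{9}\right) = - 9 \left(\left(-6\right) \frac{1}{9}\right) = \left(-9\right) \left(- \frac{2}{3}\right) = 6$)
$- w{\left(15 y{\left(0 \right)} \right)} = \left(-1\right) 6 = -6$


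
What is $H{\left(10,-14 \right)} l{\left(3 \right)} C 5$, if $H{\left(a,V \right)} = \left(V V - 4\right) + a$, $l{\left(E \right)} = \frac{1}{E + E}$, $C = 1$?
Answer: $\frac{505}{3} \approx 168.33$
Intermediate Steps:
$l{\left(E \right)} = \frac{1}{2 E}$
$H{\left(a,V \right)} = -4 + a + V^{2}$ ($H{\left(a,V \right)} = \left(V^{2} - 4\right) + a = \left(-4 + V^{2}\right) + a = -4 + a + V^{2}$)
$H{\left(10,-14 \right)} l{\left(3 \right)} C 5 = \left(-4 + 10 + \left(-14\right)^{2}\right) \frac{1}{2 \cdot 3} \cdot 1 \cdot 5 = \left(-4 + 10 + 196\right) \frac{1}{2} \cdot \frac{1}{3} \cdot 1 \cdot 5 = 202 \cdot \frac{1}{6} \cdot 1 \cdot 5 = 202 \cdot \frac{1}{6} \cdot 5 = 202 \cdot \frac{5}{6} = \frac{505}{3}$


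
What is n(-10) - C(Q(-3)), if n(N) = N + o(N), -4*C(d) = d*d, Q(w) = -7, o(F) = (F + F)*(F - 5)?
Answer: 1209/4 ≈ 302.25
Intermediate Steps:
o(F) = 2*F*(-5 + F) (o(F) = (2*F)*(-5 + F) = 2*F*(-5 + F))
C(d) = -d**2/4 (C(d) = -d*d/4 = -d**2/4)
n(N) = N + 2*N*(-5 + N)
n(-10) - C(Q(-3)) = -10*(-9 + 2*(-10)) - (-1)*(-7)**2/4 = -10*(-9 - 20) - (-1)*49/4 = -10*(-29) - 1*(-49/4) = 290 + 49/4 = 1209/4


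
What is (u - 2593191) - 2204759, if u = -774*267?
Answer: -5004608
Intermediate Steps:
u = -206658
(u - 2593191) - 2204759 = (-206658 - 2593191) - 2204759 = -2799849 - 2204759 = -5004608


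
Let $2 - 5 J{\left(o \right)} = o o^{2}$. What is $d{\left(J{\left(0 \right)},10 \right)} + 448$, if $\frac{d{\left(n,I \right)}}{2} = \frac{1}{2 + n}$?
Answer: $\frac{2693}{6} \approx 448.83$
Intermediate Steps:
$J{\left(o \right)} = \frac{2}{5} - \frac{o^{3}}{5}$ ($J{\left(o \right)} = \frac{2}{5} - \frac{o o^{2}}{5} = \frac{2}{5} - \frac{o^{3}}{5}$)
$d{\left(n,I \right)} = \frac{2}{2 + n}$
$d{\left(J{\left(0 \right)},10 \right)} + 448 = \frac{2}{2 + \left(\frac{2}{5} - \frac{0^{3}}{5}\right)} + 448 = \frac{2}{2 + \left(\frac{2}{5} - 0\right)} + 448 = \frac{2}{2 + \left(\frac{2}{5} + 0\right)} + 448 = \frac{2}{2 + \frac{2}{5}} + 448 = \frac{2}{\frac{12}{5}} + 448 = 2 \cdot \frac{5}{12} + 448 = \frac{5}{6} + 448 = \frac{2693}{6}$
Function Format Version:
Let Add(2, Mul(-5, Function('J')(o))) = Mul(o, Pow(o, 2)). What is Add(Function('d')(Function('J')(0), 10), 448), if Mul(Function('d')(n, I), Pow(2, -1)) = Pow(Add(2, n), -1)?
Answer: Rational(2693, 6) ≈ 448.83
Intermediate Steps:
Function('J')(o) = Add(Rational(2, 5), Mul(Rational(-1, 5), Pow(o, 3))) (Function('J')(o) = Add(Rational(2, 5), Mul(Rational(-1, 5), Mul(o, Pow(o, 2)))) = Add(Rational(2, 5), Mul(Rational(-1, 5), Pow(o, 3))))
Function('d')(n, I) = Mul(2, Pow(Add(2, n), -1))
Add(Function('d')(Function('J')(0), 10), 448) = Add(Mul(2, Pow(Add(2, Add(Rational(2, 5), Mul(Rational(-1, 5), Pow(0, 3)))), -1)), 448) = Add(Mul(2, Pow(Add(2, Add(Rational(2, 5), Mul(Rational(-1, 5), 0))), -1)), 448) = Add(Mul(2, Pow(Add(2, Add(Rational(2, 5), 0)), -1)), 448) = Add(Mul(2, Pow(Add(2, Rational(2, 5)), -1)), 448) = Add(Mul(2, Pow(Rational(12, 5), -1)), 448) = Add(Mul(2, Rational(5, 12)), 448) = Add(Rational(5, 6), 448) = Rational(2693, 6)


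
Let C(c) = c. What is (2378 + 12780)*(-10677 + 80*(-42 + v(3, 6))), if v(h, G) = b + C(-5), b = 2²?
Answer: -213985486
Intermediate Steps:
b = 4
v(h, G) = -1 (v(h, G) = 4 - 5 = -1)
(2378 + 12780)*(-10677 + 80*(-42 + v(3, 6))) = (2378 + 12780)*(-10677 + 80*(-42 - 1)) = 15158*(-10677 + 80*(-43)) = 15158*(-10677 - 3440) = 15158*(-14117) = -213985486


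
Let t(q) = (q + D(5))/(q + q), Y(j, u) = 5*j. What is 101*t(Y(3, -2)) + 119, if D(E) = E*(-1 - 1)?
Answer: 815/6 ≈ 135.83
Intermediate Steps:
D(E) = -2*E (D(E) = E*(-2) = -2*E)
t(q) = (-10 + q)/(2*q) (t(q) = (q - 2*5)/(q + q) = (q - 10)/((2*q)) = (-10 + q)*(1/(2*q)) = (-10 + q)/(2*q))
101*t(Y(3, -2)) + 119 = 101*((-10 + 5*3)/(2*((5*3)))) + 119 = 101*((1/2)*(-10 + 15)/15) + 119 = 101*((1/2)*(1/15)*5) + 119 = 101*(1/6) + 119 = 101/6 + 119 = 815/6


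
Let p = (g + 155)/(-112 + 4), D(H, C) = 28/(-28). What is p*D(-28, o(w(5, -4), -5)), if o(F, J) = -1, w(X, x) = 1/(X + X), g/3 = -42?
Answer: 29/108 ≈ 0.26852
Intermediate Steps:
g = -126 (g = 3*(-42) = -126)
w(X, x) = 1/(2*X)
D(H, C) = -1 (D(H, C) = 28*(-1/28) = -1)
p = -29/108 (p = (-126 + 155)/(-112 + 4) = 29/(-108) = 29*(-1/108) = -29/108 ≈ -0.26852)
p*D(-28, o(w(5, -4), -5)) = -29/108*(-1) = 29/108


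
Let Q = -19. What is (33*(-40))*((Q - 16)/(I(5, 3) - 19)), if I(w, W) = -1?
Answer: -2310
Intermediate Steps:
(33*(-40))*((Q - 16)/(I(5, 3) - 19)) = (33*(-40))*((-19 - 16)/(-1 - 19)) = -(-46200)/(-20) = -(-46200)*(-1)/20 = -1320*7/4 = -2310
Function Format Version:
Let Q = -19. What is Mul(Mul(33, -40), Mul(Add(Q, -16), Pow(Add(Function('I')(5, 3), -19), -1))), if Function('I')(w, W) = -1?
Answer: -2310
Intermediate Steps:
Mul(Mul(33, -40), Mul(Add(Q, -16), Pow(Add(Function('I')(5, 3), -19), -1))) = Mul(Mul(33, -40), Mul(Add(-19, -16), Pow(Add(-1, -19), -1))) = Mul(-1320, Mul(-35, Pow(-20, -1))) = Mul(-1320, Mul(-35, Rational(-1, 20))) = Mul(-1320, Rational(7, 4)) = -2310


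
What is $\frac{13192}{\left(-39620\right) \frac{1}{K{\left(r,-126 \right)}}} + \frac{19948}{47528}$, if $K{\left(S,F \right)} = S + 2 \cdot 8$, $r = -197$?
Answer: $\frac{7142213551}{117691210} \approx 60.686$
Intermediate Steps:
$K{\left(S,F \right)} = 16 + S$ ($K{\left(S,F \right)} = S + 16 = 16 + S$)
$\frac{13192}{\left(-39620\right) \frac{1}{K{\left(r,-126 \right)}}} + \frac{19948}{47528} = \frac{13192}{\left(-39620\right) \frac{1}{16 - 197}} + \frac{19948}{47528} = \frac{13192}{\left(-39620\right) \frac{1}{-181}} + 19948 \cdot \frac{1}{47528} = \frac{13192}{\left(-39620\right) \left(- \frac{1}{181}\right)} + \frac{4987}{11882} = \frac{13192}{\frac{39620}{181}} + \frac{4987}{11882} = 13192 \cdot \frac{181}{39620} + \frac{4987}{11882} = \frac{596938}{9905} + \frac{4987}{11882} = \frac{7142213551}{117691210}$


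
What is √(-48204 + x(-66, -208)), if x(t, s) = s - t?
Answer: I*√48346 ≈ 219.88*I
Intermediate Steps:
√(-48204 + x(-66, -208)) = √(-48204 + (-208 - 1*(-66))) = √(-48204 + (-208 + 66)) = √(-48204 - 142) = √(-48346) = I*√48346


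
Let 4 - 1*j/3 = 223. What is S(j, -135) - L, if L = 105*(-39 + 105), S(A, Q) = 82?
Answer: -6848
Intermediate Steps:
j = -657 (j = 12 - 3*223 = 12 - 669 = -657)
L = 6930 (L = 105*66 = 6930)
S(j, -135) - L = 82 - 1*6930 = 82 - 6930 = -6848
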